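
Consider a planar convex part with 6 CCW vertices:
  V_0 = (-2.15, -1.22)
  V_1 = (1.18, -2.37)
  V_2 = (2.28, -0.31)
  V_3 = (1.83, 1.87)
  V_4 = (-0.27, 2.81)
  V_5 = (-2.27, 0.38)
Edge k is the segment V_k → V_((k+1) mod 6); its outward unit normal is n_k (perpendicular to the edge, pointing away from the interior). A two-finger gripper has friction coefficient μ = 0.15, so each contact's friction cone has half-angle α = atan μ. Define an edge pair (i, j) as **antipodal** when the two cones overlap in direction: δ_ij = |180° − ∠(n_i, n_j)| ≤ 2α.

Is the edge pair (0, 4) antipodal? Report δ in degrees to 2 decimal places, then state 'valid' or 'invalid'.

δ = 69.60°, invalid

α = atan 0.15 = 8.53°;  2α = 17.06°
edge 0: e_0 = (+3.33, -1.15);  n_0 = (-0.3264, -0.9452)
edge 4: e_4 = (-2.00, -2.43);  n_4 = (-0.7721, +0.6355)
∠(n_0, n_4) = 110.40°
δ = |180° − 110.40°| = 69.60°
69.60° > 2α = 17.06°  →  invalid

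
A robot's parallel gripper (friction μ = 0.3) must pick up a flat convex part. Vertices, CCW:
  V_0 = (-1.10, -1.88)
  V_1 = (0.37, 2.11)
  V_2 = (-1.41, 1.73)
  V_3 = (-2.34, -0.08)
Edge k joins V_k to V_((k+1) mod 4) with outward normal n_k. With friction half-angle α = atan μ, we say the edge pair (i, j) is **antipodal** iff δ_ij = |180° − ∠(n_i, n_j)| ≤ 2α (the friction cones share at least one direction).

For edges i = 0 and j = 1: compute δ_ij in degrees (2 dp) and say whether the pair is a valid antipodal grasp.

α = atan 0.3 = 16.70°;  2α = 33.40°
edge 0: e_0 = (+1.47, +3.99);  n_0 = (+0.9383, -0.3457)
edge 1: e_1 = (-1.78, -0.38);  n_1 = (-0.2088, +0.9780)
∠(n_0, n_1) = 122.28°
δ = |180° − 122.28°| = 57.72°
57.72° > 2α = 33.40°  →  invalid

δ = 57.72°, invalid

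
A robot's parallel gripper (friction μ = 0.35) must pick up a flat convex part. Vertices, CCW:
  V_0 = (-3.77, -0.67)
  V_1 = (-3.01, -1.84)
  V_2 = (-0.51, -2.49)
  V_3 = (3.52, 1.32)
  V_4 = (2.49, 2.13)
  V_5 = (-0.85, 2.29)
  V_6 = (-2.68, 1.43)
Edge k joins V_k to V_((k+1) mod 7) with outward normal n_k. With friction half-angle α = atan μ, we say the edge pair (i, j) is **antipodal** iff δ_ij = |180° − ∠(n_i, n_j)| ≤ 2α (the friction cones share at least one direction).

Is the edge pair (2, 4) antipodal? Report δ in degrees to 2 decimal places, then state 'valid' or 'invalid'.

α = atan 0.35 = 19.29°;  2α = 38.58°
edge 2: e_2 = (+4.03, +3.81);  n_2 = (+0.6870, -0.7267)
edge 4: e_4 = (-3.34, +0.16);  n_4 = (+0.0478, +0.9989)
∠(n_2, n_4) = 133.86°
δ = |180° − 133.86°| = 46.14°
46.14° > 2α = 38.58°  →  invalid

δ = 46.14°, invalid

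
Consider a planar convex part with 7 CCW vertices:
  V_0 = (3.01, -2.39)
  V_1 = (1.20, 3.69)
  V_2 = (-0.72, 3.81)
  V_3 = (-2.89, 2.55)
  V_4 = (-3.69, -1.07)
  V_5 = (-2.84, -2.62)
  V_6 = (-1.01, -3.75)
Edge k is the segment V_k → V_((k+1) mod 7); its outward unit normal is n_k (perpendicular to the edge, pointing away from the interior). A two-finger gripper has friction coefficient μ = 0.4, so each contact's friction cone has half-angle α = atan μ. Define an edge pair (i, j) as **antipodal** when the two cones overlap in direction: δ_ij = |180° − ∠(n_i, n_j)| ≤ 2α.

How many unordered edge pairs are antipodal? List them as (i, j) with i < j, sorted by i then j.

α = atan 0.4 = 21.80°;  2α = 43.60°
n_0 = (+0.9584, +0.2853)
n_1 = (+0.0624, +0.9981)
n_2 = (-0.5021, +0.8648)
n_3 = (-0.9764, +0.2158)
n_4 = (-0.8768, -0.4808)
n_5 = (-0.5254, -0.8509)
n_6 = (+0.3205, -0.9473)
  (0,1): δ = 110.15°  ·
  (0,2): δ = 76.44°  ·
  (0,3): δ = 29.04°  ✓
  (0,4): δ = 12.16°  ✓
  (0,5): δ = 41.73°  ✓
  (0,6): δ = 92.11°  ·
  (1,2): δ = 146.28°  ·
  (1,3): δ = 98.89°  ·
  (1,4): δ = 57.68°  ·
  (1,5): δ = 28.12°  ✓
  (1,6): δ = 22.27°  ✓
  (2,3): δ = 132.60°  ·
  (2,4): δ = 91.40°  ·
  (2,5): δ = 61.84°  ·
  (2,6): δ = 11.45°  ✓
  (3,4): δ = 138.80°  ·
  (3,5): δ = 109.23°  ·
  (3,6): δ = 58.85°  ·
  (4,5): δ = 150.43°  ·
  (4,6): δ = 100.05°  ·
  (5,6): δ = 129.61°  ·
antipodal pairs: 6

count = 6; pairs: (0,3), (0,4), (0,5), (1,5), (1,6), (2,6)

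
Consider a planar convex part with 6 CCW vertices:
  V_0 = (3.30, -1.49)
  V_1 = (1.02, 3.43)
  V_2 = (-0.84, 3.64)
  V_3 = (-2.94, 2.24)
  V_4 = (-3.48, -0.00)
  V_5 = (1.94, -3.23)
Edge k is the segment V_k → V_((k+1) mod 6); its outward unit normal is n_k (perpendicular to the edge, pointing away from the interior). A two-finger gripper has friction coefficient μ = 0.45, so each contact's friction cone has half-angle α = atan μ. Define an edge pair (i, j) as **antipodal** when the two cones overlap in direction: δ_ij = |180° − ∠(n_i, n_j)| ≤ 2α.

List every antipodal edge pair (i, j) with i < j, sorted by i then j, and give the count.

count = 5; pairs: (0,3), (0,4), (1,4), (2,5), (3,5)

α = atan 0.45 = 24.23°;  2α = 48.46°
n_0 = (+0.9073, +0.4205)
n_1 = (+0.1122, +0.9937)
n_2 = (-0.5547, +0.8321)
n_3 = (-0.9722, +0.2344)
n_4 = (-0.5119, -0.8590)
n_5 = (+0.7879, -0.6158)
  (0,1): δ = 121.31°  ·
  (0,2): δ = 81.17°  ·
  (0,3): δ = 38.42°  ✓
  (0,4): δ = 34.34°  ✓
  (0,5): δ = 117.12°  ·
  (1,2): δ = 139.87°  ·
  (1,3): δ = 97.11°  ·
  (1,4): δ = 24.35°  ✓
  (1,5): δ = 58.43°  ·
  (2,3): δ = 137.24°  ·
  (2,4): δ = 64.48°  ·
  (2,5): δ = 18.30°  ✓
  (3,4): δ = 107.24°  ·
  (3,5): δ = 24.46°  ✓
  (4,5): δ = 97.22°  ·
antipodal pairs: 5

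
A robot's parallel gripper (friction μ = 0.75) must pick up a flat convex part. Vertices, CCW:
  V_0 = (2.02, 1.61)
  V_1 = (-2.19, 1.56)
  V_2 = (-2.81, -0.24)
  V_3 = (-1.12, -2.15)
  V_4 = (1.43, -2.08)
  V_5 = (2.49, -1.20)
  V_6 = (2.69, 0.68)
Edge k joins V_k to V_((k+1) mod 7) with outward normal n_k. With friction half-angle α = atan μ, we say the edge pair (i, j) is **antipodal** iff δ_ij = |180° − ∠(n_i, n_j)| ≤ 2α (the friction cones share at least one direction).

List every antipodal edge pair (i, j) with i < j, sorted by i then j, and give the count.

α = atan 0.75 = 36.87°;  2α = 73.74°
n_0 = (-0.0119, +0.9999)
n_1 = (-0.9455, +0.3257)
n_2 = (-0.7489, -0.6627)
n_3 = (+0.0274, -0.9996)
n_4 = (+0.6388, -0.7694)
n_5 = (+0.9944, -0.1058)
n_6 = (+0.8114, +0.5845)
  (0,1): δ = 109.69°  ·
  (0,2): δ = 49.18°  ✓
  (0,3): δ = 0.89°  ✓
  (0,4): δ = 39.02°  ✓
  (0,5): δ = 83.25°  ·
  (0,6): δ = 125.09°  ·
  (1,2): δ = 119.49°  ·
  (1,3): δ = 69.42°  ✓
  (1,4): δ = 31.29°  ✓
  (1,5): δ = 12.93°  ✓
  (1,6): δ = 54.78°  ✓
  (2,3): δ = 129.93°  ·
  (2,4): δ = 91.80°  ·
  (2,5): δ = 47.58°  ✓
  (2,6): δ = 5.73°  ✓
  (3,4): δ = 141.87°  ·
  (3,5): δ = 97.64°  ·
  (3,6): δ = 55.80°  ✓
  (4,5): δ = 135.77°  ·
  (4,6): δ = 93.93°  ·
  (5,6): δ = 138.16°  ·
antipodal pairs: 10

count = 10; pairs: (0,2), (0,3), (0,4), (1,3), (1,4), (1,5), (1,6), (2,5), (2,6), (3,6)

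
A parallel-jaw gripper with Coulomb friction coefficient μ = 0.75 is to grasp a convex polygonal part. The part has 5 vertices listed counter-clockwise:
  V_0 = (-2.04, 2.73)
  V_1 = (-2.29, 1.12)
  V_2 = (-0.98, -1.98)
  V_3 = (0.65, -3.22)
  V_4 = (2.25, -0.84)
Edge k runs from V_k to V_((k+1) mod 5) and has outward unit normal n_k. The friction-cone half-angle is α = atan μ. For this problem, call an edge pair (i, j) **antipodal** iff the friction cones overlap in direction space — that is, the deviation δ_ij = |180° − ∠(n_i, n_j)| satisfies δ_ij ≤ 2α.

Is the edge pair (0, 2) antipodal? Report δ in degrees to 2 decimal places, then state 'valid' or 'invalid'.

α = atan 0.75 = 36.87°;  2α = 73.74°
edge 0: e_0 = (-0.25, -1.61);  n_0 = (-0.9882, +0.1534)
edge 2: e_2 = (+1.63, -1.24);  n_2 = (-0.6055, -0.7959)
∠(n_0, n_2) = 61.56°
δ = |180° − 61.56°| = 118.44°
118.44° > 2α = 73.74°  →  invalid

δ = 118.44°, invalid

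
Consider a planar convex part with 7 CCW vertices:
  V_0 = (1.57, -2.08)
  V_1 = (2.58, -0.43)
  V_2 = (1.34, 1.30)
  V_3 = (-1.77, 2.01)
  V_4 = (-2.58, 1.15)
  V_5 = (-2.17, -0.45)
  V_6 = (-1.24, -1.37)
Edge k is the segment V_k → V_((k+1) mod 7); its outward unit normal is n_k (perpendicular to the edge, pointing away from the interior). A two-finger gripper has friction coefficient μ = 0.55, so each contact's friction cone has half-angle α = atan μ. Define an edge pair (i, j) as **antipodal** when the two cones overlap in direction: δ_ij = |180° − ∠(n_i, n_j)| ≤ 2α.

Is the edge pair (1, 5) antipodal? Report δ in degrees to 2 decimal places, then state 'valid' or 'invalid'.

δ = 9.68°, valid

α = atan 0.55 = 28.81°;  2α = 57.62°
edge 1: e_1 = (-1.24, +1.73);  n_1 = (+0.8128, +0.5826)
edge 5: e_5 = (+0.93, -0.92);  n_5 = (-0.7033, -0.7109)
∠(n_1, n_5) = 170.32°
δ = |180° − 170.32°| = 9.68°
9.68° ≤ 2α = 57.62°  →  valid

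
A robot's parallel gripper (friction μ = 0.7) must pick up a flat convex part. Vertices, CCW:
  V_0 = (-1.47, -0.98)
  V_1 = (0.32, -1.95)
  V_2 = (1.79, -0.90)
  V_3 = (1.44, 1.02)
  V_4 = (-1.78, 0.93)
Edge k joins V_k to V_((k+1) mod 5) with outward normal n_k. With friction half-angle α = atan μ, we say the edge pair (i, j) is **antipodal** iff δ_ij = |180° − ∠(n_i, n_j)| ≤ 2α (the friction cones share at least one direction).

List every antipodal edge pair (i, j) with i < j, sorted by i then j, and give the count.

α = atan 0.7 = 34.99°;  2α = 69.98°
n_0 = (-0.4764, -0.8792)
n_1 = (+0.5812, -0.8137)
n_2 = (+0.9838, +0.1793)
n_3 = (-0.0279, +0.9996)
n_4 = (-0.9871, -0.1602)
  (0,1): δ = 116.01°  ·
  (0,2): δ = 51.22°  ✓
  (0,3): δ = 30.05°  ✓
  (0,4): δ = 127.67°  ·
  (1,2): δ = 115.21°  ·
  (1,3): δ = 33.94°  ✓
  (1,4): δ = 63.68°  ✓
  (2,3): δ = 98.73°  ·
  (2,4): δ = 1.11°  ✓
  (3,4): δ = 82.38°  ·
antipodal pairs: 5

count = 5; pairs: (0,2), (0,3), (1,3), (1,4), (2,4)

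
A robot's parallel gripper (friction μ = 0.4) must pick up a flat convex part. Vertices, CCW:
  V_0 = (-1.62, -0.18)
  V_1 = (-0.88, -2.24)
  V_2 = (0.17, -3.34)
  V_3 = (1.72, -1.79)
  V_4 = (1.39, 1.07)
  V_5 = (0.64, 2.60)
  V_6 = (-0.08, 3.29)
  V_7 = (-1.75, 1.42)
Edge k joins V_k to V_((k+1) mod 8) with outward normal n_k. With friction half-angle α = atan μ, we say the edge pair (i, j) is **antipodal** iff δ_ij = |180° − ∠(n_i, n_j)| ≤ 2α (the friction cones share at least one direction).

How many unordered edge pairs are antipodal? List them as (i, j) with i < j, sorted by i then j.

count = 10; pairs: (0,3), (0,4), (0,5), (1,3), (1,4), (1,5), (2,6), (3,7), (4,7), (5,7)

α = atan 0.4 = 21.80°;  2α = 43.60°
n_0 = (-0.9411, -0.3381)
n_1 = (-0.7234, -0.6905)
n_2 = (+0.7071, -0.7071)
n_3 = (+0.9934, +0.1146)
n_4 = (+0.8979, +0.4402)
n_5 = (+0.6919, +0.7220)
n_6 = (-0.7459, +0.6661)
n_7 = (-0.9967, -0.0810)
  (0,1): δ = 156.09°  ·
  (0,2): δ = 64.76°  ·
  (0,3): δ = 13.18°  ✓
  (0,4): δ = 6.35°  ✓
  (0,5): δ = 26.46°  ✓
  (0,6): δ = 118.47°  ·
  (0,7): δ = 164.89°  ·
  (1,2): δ = 88.67°  ·
  (1,3): δ = 37.09°  ✓
  (1,4): δ = 17.55°  ✓
  (1,5): δ = 2.55°  ✓
  (1,6): δ = 94.57°  ·
  (1,7): δ = 140.98°  ·
  (2,3): δ = 128.42°  ·
  (2,4): δ = 108.89°  ·
  (2,5): δ = 88.78°  ·
  (2,6): δ = 3.23°  ✓
  (2,7): δ = 49.65°  ·
  (3,4): δ = 160.47°  ·
  (3,5): δ = 140.36°  ·
  (3,6): δ = 48.35°  ·
  (3,7): δ = 1.94°  ✓
  (4,5): δ = 159.90°  ·
  (4,6): δ = 67.88°  ·
  (4,7): δ = 21.47°  ✓
  (5,6): δ = 87.99°  ·
  (5,7): δ = 41.57°  ✓
  (6,7): δ = 133.59°  ·
antipodal pairs: 10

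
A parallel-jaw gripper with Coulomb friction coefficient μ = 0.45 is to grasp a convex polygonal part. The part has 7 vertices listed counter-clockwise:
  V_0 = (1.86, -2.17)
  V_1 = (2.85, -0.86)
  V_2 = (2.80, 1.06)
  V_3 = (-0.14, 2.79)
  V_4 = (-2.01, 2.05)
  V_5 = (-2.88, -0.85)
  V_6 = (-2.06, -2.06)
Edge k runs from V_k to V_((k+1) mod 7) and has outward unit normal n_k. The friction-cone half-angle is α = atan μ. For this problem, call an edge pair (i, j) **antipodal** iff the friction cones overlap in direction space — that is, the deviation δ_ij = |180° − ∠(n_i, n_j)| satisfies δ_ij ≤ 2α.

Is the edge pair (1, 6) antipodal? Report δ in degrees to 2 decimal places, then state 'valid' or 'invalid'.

α = atan 0.45 = 24.23°;  2α = 48.46°
edge 1: e_1 = (-0.05, +1.92);  n_1 = (+0.9997, +0.0260)
edge 6: e_6 = (+3.92, -0.11);  n_6 = (-0.0281, -0.9996)
∠(n_1, n_6) = 93.10°
δ = |180° − 93.10°| = 86.90°
86.90° > 2α = 48.46°  →  invalid

δ = 86.90°, invalid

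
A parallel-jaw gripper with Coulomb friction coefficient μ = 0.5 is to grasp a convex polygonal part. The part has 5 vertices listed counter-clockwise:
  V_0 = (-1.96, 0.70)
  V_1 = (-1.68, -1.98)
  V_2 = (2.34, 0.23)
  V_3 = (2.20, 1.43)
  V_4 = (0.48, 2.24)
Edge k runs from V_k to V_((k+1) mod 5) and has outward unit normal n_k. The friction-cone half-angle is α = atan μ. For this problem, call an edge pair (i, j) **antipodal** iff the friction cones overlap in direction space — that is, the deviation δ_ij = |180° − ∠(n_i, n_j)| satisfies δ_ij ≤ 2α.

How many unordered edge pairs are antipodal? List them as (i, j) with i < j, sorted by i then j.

count = 2; pairs: (0,2), (1,4)

α = atan 0.5 = 26.57°;  2α = 53.13°
n_0 = (-0.9946, -0.1039)
n_1 = (+0.4818, -0.8763)
n_2 = (+0.9933, +0.1159)
n_3 = (+0.4261, +0.9047)
n_4 = (-0.5337, +0.8457)
  (0,1): δ = 67.16°  ·
  (0,2): δ = 0.69°  ✓
  (0,3): δ = 58.82°  ·
  (0,4): δ = 116.29°  ·
  (1,2): δ = 112.15°  ·
  (1,3): δ = 54.02°  ·
  (1,4): δ = 3.46°  ✓
  (2,3): δ = 121.87°  ·
  (2,4): δ = 64.40°  ·
  (3,4): δ = 122.52°  ·
antipodal pairs: 2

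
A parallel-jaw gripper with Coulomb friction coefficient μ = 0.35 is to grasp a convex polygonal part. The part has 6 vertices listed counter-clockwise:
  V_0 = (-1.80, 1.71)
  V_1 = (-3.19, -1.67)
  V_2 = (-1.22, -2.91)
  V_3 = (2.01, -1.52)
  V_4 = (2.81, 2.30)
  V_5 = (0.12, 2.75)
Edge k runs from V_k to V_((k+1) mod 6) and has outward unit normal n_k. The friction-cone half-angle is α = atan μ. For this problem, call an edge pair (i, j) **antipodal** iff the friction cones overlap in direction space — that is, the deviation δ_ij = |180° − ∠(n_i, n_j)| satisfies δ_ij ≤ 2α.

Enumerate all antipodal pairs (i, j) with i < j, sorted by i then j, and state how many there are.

count = 4; pairs: (0,3), (1,4), (2,4), (2,5)

α = atan 0.35 = 19.29°;  2α = 38.58°
n_0 = (-0.9248, +0.3803)
n_1 = (-0.5327, -0.8463)
n_2 = (+0.3953, -0.9186)
n_3 = (+0.9788, -0.2050)
n_4 = (+0.1650, +0.9863)
n_5 = (-0.4763, +0.8793)
  (0,1): δ = 99.83°  ·
  (0,2): δ = 44.36°  ·
  (0,3): δ = 10.53°  ✓
  (0,4): δ = 102.86°  ·
  (0,5): δ = 140.80°  ·
  (1,2): δ = 124.53°  ·
  (1,3): δ = 69.64°  ·
  (1,4): δ = 22.69°  ✓
  (1,5): δ = 60.63°  ·
  (2,3): δ = 125.11°  ·
  (2,4): δ = 32.78°  ✓
  (2,5): δ = 5.16°  ✓
  (3,4): δ = 87.67°  ·
  (3,5): δ = 49.73°  ·
  (4,5): δ = 142.06°  ·
antipodal pairs: 4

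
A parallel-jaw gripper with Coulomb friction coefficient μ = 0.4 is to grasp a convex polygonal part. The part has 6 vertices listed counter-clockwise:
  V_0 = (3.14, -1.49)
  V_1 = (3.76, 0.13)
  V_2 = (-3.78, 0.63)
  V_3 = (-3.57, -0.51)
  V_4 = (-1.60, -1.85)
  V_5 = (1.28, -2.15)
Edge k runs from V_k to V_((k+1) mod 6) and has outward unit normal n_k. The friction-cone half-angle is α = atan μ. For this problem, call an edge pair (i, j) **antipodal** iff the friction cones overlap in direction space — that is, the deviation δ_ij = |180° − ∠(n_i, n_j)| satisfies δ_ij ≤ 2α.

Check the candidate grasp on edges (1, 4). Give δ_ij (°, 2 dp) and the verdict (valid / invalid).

α = atan 0.4 = 21.80°;  2α = 43.60°
edge 1: e_1 = (-7.54, +0.50);  n_1 = (+0.0662, +0.9978)
edge 4: e_4 = (+2.88, -0.30);  n_4 = (-0.1036, -0.9946)
∠(n_1, n_4) = 177.85°
δ = |180° − 177.85°| = 2.15°
2.15° ≤ 2α = 43.60°  →  valid

δ = 2.15°, valid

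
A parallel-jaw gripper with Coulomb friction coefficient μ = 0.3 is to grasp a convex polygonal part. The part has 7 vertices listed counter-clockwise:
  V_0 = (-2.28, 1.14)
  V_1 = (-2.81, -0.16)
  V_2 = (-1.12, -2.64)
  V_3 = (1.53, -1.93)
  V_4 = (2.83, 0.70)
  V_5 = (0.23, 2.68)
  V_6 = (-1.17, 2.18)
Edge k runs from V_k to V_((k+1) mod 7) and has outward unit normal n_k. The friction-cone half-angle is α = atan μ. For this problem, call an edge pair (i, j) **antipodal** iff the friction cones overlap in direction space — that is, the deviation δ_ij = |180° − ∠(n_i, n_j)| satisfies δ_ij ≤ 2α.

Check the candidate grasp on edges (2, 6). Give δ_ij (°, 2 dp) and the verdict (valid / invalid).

δ = 28.14°, valid

α = atan 0.3 = 16.70°;  2α = 33.40°
edge 2: e_2 = (+2.65, +0.71);  n_2 = (+0.2588, -0.9659)
edge 6: e_6 = (-1.11, -1.04);  n_6 = (-0.6837, +0.7297)
∠(n_2, n_6) = 151.86°
δ = |180° − 151.86°| = 28.14°
28.14° ≤ 2α = 33.40°  →  valid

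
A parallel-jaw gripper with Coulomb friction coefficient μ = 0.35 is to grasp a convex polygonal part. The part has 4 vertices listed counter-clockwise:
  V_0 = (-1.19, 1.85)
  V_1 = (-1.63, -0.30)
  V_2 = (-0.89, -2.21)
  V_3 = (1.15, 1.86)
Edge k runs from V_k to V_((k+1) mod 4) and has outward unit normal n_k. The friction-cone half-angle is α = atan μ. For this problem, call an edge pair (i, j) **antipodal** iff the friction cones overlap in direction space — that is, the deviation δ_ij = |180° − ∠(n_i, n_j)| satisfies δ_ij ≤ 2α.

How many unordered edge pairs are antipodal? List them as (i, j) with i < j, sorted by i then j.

α = atan 0.35 = 19.29°;  2α = 38.58°
n_0 = (-0.9797, +0.2005)
n_1 = (-0.9325, -0.3613)
n_2 = (+0.8940, -0.4481)
n_3 = (-0.0043, +1.0000)
  (0,1): δ = 147.26°  ·
  (0,2): δ = 15.06°  ✓
  (0,3): δ = 101.81°  ·
  (1,2): δ = 47.80°  ·
  (1,3): δ = 69.07°  ·
  (2,3): δ = 63.13°  ·
antipodal pairs: 1

count = 1; pairs: (0,2)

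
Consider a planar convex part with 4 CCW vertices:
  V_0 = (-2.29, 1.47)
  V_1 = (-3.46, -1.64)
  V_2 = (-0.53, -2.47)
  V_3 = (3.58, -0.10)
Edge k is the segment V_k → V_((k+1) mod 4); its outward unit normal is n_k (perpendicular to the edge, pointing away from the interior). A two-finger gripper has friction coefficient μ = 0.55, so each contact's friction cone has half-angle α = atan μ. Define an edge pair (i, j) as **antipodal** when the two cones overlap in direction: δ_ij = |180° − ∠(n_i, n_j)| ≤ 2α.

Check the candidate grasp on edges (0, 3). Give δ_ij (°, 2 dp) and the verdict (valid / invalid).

δ = 95.64°, invalid

α = atan 0.55 = 28.81°;  2α = 57.62°
edge 0: e_0 = (-1.17, -3.11);  n_0 = (-0.9360, +0.3521)
edge 3: e_3 = (-5.87, +1.57);  n_3 = (+0.2584, +0.9660)
∠(n_0, n_3) = 84.36°
δ = |180° − 84.36°| = 95.64°
95.64° > 2α = 57.62°  →  invalid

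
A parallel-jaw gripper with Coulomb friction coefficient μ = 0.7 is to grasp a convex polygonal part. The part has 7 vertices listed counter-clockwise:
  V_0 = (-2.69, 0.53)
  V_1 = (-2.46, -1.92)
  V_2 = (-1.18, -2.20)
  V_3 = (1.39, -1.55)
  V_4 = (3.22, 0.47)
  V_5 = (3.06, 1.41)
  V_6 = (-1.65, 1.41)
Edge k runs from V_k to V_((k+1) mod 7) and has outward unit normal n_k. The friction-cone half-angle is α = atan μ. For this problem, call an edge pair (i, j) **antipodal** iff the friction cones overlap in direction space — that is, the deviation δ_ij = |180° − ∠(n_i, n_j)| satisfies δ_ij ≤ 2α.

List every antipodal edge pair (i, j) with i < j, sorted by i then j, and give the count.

α = atan 0.7 = 34.99°;  2α = 69.98°
n_0 = (-0.9956, -0.0935)
n_1 = (-0.2137, -0.9769)
n_2 = (+0.2452, -0.9695)
n_3 = (+0.7411, -0.6714)
n_4 = (+0.9858, +0.1678)
n_5 = (+0.0000, +1.0000)
n_6 = (-0.6459, +0.7634)
  (0,1): δ = 107.70°  ·
  (0,2): δ = 81.17°  ·
  (0,3): δ = 47.54°  ✓
  (0,4): δ = 4.30°  ✓
  (0,5): δ = 84.64°  ·
  (0,6): δ = 124.87°  ·
  (1,2): δ = 153.47°  ·
  (1,3): δ = 119.84°  ·
  (1,4): δ = 68.00°  ✓
  (1,5): δ = 12.34°  ✓
  (1,6): δ = 52.58°  ✓
  (2,3): δ = 146.37°  ·
  (2,4): δ = 94.53°  ·
  (2,5): δ = 14.19°  ✓
  (2,6): δ = 26.04°  ✓
  (3,4): δ = 128.17°  ·
  (3,5): δ = 47.83°  ✓
  (3,6): δ = 7.59°  ✓
  (4,5): δ = 99.66°  ·
  (4,6): δ = 59.42°  ✓
  (5,6): δ = 139.76°  ·
antipodal pairs: 10

count = 10; pairs: (0,3), (0,4), (1,4), (1,5), (1,6), (2,5), (2,6), (3,5), (3,6), (4,6)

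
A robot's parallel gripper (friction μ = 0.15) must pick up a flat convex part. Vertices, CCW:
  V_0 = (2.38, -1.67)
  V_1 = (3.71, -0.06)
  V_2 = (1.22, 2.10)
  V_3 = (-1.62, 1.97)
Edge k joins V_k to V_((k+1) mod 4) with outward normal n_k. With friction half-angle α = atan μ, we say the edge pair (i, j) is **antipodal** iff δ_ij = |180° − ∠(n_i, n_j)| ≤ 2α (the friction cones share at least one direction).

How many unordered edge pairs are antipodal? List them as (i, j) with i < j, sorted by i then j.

α = atan 0.15 = 8.53°;  2α = 17.06°
n_0 = (+0.7710, -0.6369)
n_1 = (+0.6553, +0.7554)
n_2 = (-0.0457, +0.9990)
n_3 = (-0.6730, -0.7396)
  (0,1): δ = 91.38°  ·
  (0,2): δ = 47.82°  ·
  (0,3): δ = 87.26°  ·
  (1,2): δ = 136.44°  ·
  (1,3): δ = 1.36°  ✓
  (2,3): δ = 44.92°  ·
antipodal pairs: 1

count = 1; pairs: (1,3)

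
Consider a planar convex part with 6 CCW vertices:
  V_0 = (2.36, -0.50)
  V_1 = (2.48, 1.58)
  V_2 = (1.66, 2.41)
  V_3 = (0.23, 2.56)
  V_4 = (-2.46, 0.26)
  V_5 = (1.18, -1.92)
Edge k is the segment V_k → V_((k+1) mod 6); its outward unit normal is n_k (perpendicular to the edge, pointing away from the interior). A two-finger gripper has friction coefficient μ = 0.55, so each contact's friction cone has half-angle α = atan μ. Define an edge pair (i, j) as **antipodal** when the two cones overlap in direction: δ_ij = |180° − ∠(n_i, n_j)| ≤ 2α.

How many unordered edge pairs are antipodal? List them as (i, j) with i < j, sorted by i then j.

count = 5; pairs: (0,3), (1,4), (2,4), (2,5), (3,5)

α = atan 0.55 = 28.81°;  2α = 57.62°
n_0 = (+0.9983, -0.0576)
n_1 = (+0.7114, +0.7028)
n_2 = (+0.1043, +0.9945)
n_3 = (-0.6499, +0.7601)
n_4 = (-0.5138, -0.8579)
n_5 = (+0.7691, -0.6391)
  (0,1): δ = 132.05°  ·
  (0,2): δ = 92.69°  ·
  (0,3): δ = 46.17°  ✓
  (0,4): δ = 62.38°  ·
  (0,5): δ = 143.58°  ·
  (1,2): δ = 140.64°  ·
  (1,3): δ = 94.12°  ·
  (1,4): δ = 14.43°  ✓
  (1,5): δ = 95.62°  ·
  (2,3): δ = 133.48°  ·
  (2,4): δ = 24.93°  ✓
  (2,5): δ = 56.26°  ✓
  (3,4): δ = 71.45°  ·
  (3,5): δ = 9.74°  ✓
  (4,5): δ = 98.81°  ·
antipodal pairs: 5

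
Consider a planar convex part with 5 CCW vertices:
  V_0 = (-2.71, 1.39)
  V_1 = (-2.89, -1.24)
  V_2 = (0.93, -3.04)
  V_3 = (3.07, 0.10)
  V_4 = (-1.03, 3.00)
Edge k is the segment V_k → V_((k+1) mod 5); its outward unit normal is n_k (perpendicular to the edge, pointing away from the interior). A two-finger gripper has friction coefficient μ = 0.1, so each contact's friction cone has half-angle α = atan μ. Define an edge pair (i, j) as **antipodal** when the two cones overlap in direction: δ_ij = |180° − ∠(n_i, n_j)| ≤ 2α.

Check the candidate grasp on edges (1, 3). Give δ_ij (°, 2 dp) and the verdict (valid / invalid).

δ = 10.04°, valid

α = atan 0.1 = 5.71°;  2α = 11.42°
edge 1: e_1 = (+3.82, -1.80);  n_1 = (-0.4263, -0.9046)
edge 3: e_3 = (-4.10, +2.90);  n_3 = (+0.5775, +0.8164)
∠(n_1, n_3) = 169.96°
δ = |180° − 169.96°| = 10.04°
10.04° ≤ 2α = 11.42°  →  valid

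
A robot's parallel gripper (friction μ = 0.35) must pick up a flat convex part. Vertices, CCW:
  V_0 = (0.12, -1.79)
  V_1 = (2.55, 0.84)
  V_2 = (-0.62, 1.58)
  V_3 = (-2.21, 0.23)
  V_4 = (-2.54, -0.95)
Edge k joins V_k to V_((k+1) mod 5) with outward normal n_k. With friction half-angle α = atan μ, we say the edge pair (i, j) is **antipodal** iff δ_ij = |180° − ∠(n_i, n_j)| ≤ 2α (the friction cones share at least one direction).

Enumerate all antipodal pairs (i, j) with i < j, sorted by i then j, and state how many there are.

count = 3; pairs: (0,2), (0,3), (1,4)

α = atan 0.35 = 19.29°;  2α = 38.58°
n_0 = (+0.7345, -0.6786)
n_1 = (+0.2273, +0.9738)
n_2 = (-0.6472, +0.7623)
n_3 = (-0.9630, +0.2693)
n_4 = (-0.3011, -0.9536)
  (0,1): δ = 60.40°  ·
  (0,2): δ = 6.93°  ✓
  (0,3): δ = 27.11°  ✓
  (0,4): δ = 115.21°  ·
  (1,2): δ = 126.53°  ·
  (1,3): δ = 92.48°  ·
  (1,4): δ = 4.39°  ✓
  (2,3): δ = 145.96°  ·
  (2,4): δ = 57.86°  ·
  (3,4): δ = 91.90°  ·
antipodal pairs: 3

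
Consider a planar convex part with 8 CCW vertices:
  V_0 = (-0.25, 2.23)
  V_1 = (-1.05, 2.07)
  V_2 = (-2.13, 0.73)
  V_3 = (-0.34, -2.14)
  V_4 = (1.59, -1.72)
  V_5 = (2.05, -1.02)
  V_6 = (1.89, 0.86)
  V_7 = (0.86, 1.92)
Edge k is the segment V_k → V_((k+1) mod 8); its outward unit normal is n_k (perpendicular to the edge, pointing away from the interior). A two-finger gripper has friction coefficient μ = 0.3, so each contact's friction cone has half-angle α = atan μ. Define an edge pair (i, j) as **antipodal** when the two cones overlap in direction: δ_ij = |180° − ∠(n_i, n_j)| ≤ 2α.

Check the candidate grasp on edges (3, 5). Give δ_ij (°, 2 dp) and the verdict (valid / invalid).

α = atan 0.3 = 16.70°;  2α = 33.40°
edge 3: e_3 = (+1.93, +0.42);  n_3 = (+0.2126, -0.9771)
edge 5: e_5 = (-0.16, +1.88);  n_5 = (+0.9964, +0.0848)
∠(n_3, n_5) = 82.59°
δ = |180° − 82.59°| = 97.41°
97.41° > 2α = 33.40°  →  invalid

δ = 97.41°, invalid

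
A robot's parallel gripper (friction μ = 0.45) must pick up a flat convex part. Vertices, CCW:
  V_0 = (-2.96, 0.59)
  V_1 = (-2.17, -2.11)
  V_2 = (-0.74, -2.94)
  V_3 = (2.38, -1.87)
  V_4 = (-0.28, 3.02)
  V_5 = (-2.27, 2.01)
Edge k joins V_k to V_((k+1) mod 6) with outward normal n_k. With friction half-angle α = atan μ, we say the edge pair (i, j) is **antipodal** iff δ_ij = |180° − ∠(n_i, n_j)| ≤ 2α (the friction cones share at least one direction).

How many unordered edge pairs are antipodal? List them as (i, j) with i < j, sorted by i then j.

α = atan 0.45 = 24.23°;  2α = 48.46°
n_0 = (-0.9598, -0.2808)
n_1 = (-0.5020, -0.8649)
n_2 = (+0.3244, -0.9459)
n_3 = (+0.8784, +0.4778)
n_4 = (-0.4526, +0.8917)
n_5 = (-0.8994, +0.4371)
  (0,1): δ = 136.44°  ·
  (0,2): δ = 87.38°  ·
  (0,3): δ = 12.24°  ✓
  (0,4): δ = 100.60°  ·
  (0,5): δ = 137.78°  ·
  (1,2): δ = 130.94°  ·
  (1,3): δ = 31.32°  ✓
  (1,4): δ = 57.04°  ·
  (1,5): δ = 94.22°  ·
  (2,3): δ = 80.38°  ·
  (2,4): δ = 7.98°  ✓
  (2,5): δ = 45.15°  ✓
  (3,4): δ = 91.64°  ·
  (3,5): δ = 54.46°  ·
  (4,5): δ = 142.83°  ·
antipodal pairs: 4

count = 4; pairs: (0,3), (1,3), (2,4), (2,5)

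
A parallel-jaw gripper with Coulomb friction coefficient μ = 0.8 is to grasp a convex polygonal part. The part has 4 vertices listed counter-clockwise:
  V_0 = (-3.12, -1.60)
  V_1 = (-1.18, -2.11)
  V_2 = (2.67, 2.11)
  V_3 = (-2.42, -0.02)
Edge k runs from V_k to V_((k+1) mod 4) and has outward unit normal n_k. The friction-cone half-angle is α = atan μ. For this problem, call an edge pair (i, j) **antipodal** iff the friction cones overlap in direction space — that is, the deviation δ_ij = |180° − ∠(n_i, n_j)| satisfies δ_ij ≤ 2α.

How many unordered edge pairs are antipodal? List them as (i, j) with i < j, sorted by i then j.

count = 3; pairs: (0,2), (1,2), (1,3)

α = atan 0.8 = 38.66°;  2α = 77.32°
n_0 = (-0.2542, -0.9671)
n_1 = (+0.7388, -0.6740)
n_2 = (-0.3860, +0.9225)
n_3 = (-0.9143, +0.4051)
  (0,1): δ = 117.65°  ·
  (0,2): δ = 37.44°  ✓
  (0,3): δ = 80.83°  ·
  (1,2): δ = 24.92°  ✓
  (1,3): δ = 18.48°  ✓
  (2,3): δ = 136.60°  ·
antipodal pairs: 3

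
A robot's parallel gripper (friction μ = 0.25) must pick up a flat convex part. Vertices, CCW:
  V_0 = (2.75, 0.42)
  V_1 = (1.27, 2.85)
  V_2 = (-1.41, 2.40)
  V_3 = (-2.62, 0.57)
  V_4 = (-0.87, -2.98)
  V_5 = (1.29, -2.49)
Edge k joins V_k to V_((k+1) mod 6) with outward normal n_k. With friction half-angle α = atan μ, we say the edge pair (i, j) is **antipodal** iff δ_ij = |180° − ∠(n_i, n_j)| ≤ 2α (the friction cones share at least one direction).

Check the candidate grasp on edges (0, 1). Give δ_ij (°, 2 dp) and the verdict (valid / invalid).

δ = 111.81°, invalid

α = atan 0.25 = 14.04°;  2α = 28.07°
edge 0: e_0 = (-1.48, +2.43);  n_0 = (+0.8541, +0.5202)
edge 1: e_1 = (-2.68, -0.45);  n_1 = (-0.1656, +0.9862)
∠(n_0, n_1) = 68.19°
δ = |180° − 68.19°| = 111.81°
111.81° > 2α = 28.07°  →  invalid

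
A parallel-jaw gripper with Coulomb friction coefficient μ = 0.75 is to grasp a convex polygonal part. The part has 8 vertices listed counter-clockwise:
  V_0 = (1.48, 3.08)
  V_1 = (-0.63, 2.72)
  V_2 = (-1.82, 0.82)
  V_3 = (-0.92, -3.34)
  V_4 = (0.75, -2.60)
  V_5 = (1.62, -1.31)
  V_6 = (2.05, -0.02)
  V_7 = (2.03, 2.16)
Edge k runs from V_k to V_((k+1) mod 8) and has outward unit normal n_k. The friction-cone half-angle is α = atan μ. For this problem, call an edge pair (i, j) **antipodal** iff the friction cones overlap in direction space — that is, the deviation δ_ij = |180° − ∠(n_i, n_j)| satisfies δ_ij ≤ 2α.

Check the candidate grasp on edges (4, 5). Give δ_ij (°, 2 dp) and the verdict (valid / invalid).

α = atan 0.75 = 36.87°;  2α = 73.74°
edge 4: e_4 = (+0.87, +1.29);  n_4 = (+0.8291, -0.5591)
edge 5: e_5 = (+0.43, +1.29);  n_5 = (+0.9487, -0.3162)
∠(n_4, n_5) = 15.56°
δ = |180° − 15.56°| = 164.44°
164.44° > 2α = 73.74°  →  invalid

δ = 164.44°, invalid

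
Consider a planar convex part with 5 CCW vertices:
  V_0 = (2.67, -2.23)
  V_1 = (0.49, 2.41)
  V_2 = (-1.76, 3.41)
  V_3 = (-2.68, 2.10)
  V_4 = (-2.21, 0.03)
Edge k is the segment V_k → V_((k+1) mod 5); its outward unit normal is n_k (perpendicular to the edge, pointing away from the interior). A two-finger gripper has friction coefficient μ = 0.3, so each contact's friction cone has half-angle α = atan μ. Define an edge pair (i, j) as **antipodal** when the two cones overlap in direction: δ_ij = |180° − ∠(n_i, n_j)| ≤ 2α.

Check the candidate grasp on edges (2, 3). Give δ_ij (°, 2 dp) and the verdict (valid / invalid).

α = atan 0.3 = 16.70°;  2α = 33.40°
edge 2: e_2 = (-0.92, -1.31);  n_2 = (-0.8184, +0.5747)
edge 3: e_3 = (+0.47, -2.07);  n_3 = (-0.9752, -0.2214)
∠(n_2, n_3) = 47.87°
δ = |180° − 47.87°| = 132.13°
132.13° > 2α = 33.40°  →  invalid

δ = 132.13°, invalid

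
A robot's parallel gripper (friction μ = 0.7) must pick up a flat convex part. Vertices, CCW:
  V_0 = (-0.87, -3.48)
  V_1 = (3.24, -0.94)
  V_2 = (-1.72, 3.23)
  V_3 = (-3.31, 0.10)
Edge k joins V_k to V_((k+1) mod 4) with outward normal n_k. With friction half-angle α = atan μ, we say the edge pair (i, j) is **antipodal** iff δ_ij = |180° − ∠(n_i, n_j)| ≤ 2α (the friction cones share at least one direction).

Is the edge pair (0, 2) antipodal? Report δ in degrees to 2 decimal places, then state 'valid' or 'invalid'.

α = atan 0.7 = 34.99°;  2α = 69.98°
edge 0: e_0 = (+4.11, +2.54);  n_0 = (+0.5257, -0.8507)
edge 2: e_2 = (-1.59, -3.13);  n_2 = (-0.8916, +0.4529)
∠(n_0, n_2) = 148.65°
δ = |180° − 148.65°| = 31.35°
31.35° ≤ 2α = 69.98°  →  valid

δ = 31.35°, valid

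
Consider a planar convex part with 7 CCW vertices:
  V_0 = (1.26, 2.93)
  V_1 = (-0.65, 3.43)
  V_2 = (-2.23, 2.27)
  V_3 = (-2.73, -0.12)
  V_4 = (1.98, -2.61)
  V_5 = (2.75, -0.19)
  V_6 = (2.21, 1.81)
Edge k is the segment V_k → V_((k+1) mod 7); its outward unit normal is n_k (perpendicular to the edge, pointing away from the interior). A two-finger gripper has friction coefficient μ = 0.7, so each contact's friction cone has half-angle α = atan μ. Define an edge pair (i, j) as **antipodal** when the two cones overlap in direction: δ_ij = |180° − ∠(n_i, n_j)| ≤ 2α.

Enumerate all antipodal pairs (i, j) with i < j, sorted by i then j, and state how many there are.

count = 9; pairs: (0,3), (1,3), (1,4), (1,5), (2,4), (2,5), (2,6), (3,5), (3,6)

α = atan 0.7 = 34.99°;  2α = 69.98°
n_0 = (+0.2532, +0.9674)
n_1 = (-0.5918, +0.8061)
n_2 = (-0.9788, +0.2048)
n_3 = (-0.4674, -0.8841)
n_4 = (+0.9529, -0.3032)
n_5 = (+0.9654, +0.2607)
n_6 = (+0.7626, +0.6469)
  (0,1): δ = 129.05°  ·
  (0,2): δ = 87.15°  ·
  (0,3): δ = 13.19°  ✓
  (0,4): δ = 87.02°  ·
  (0,5): δ = 119.78°  ·
  (0,6): δ = 144.97°  ·
  (1,2): δ = 138.10°  ·
  (1,3): δ = 64.15°  ✓
  (1,4): δ = 36.06°  ✓
  (1,5): δ = 68.82°  ✓
  (1,6): δ = 94.02°  ·
  (2,3): δ = 106.05°  ·
  (2,4): δ = 5.83°  ✓
  (2,5): δ = 26.93°  ✓
  (2,6): δ = 52.12°  ✓
  (3,4): δ = 79.79°  ·
  (3,5): δ = 47.03°  ✓
  (3,6): δ = 21.83°  ✓
  (4,5): δ = 147.24°  ·
  (4,6): δ = 122.04°  ·
  (5,6): δ = 154.80°  ·
antipodal pairs: 9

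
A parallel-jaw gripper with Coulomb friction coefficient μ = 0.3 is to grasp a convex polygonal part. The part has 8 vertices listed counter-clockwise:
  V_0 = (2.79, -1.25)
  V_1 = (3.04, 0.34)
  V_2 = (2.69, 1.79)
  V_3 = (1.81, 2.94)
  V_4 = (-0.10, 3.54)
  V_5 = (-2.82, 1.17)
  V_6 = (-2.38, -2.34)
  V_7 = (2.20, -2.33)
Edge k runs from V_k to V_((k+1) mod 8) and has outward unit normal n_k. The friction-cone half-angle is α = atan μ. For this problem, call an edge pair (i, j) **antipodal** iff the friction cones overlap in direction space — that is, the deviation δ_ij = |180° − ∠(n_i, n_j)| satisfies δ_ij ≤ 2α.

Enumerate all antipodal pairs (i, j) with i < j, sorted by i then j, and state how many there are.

count = 5; pairs: (0,5), (1,5), (2,5), (3,6), (4,7)

α = atan 0.3 = 16.70°;  2α = 33.40°
n_0 = (+0.9879, -0.1553)
n_1 = (+0.9721, +0.2346)
n_2 = (+0.7942, +0.6077)
n_3 = (+0.2997, +0.9540)
n_4 = (-0.6569, +0.7539)
n_5 = (-0.9922, -0.1244)
n_6 = (+0.0022, -1.0000)
n_7 = (+0.8776, -0.4794)
  (0,1): δ = 157.49°  ·
  (0,2): δ = 133.64°  ·
  (0,3): δ = 98.50°  ·
  (0,4): δ = 40.00°  ·
  (0,5): δ = 16.08°  ✓
  (0,6): δ = 99.06°  ·
  (0,7): δ = 160.29°  ·
  (1,2): δ = 156.15°  ·
  (1,3): δ = 121.01°  ·
  (1,4): δ = 62.50°  ·
  (1,5): δ = 6.43°  ✓
  (1,6): δ = 76.55°  ·
  (1,7): δ = 137.78°  ·
  (2,3): δ = 144.86°  ·
  (2,4): δ = 86.36°  ·
  (2,5): δ = 30.28°  ✓
  (2,6): δ = 52.70°  ·
  (2,7): δ = 113.93°  ·
  (3,4): δ = 121.49°  ·
  (3,5): δ = 65.42°  ·
  (3,6): δ = 17.56°  ✓
  (3,7): δ = 78.79°  ·
  (4,5): δ = 123.92°  ·
  (4,6): δ = 40.94°  ·
  (4,7): δ = 20.29°  ✓
  (5,6): δ = 97.02°  ·
  (5,7): δ = 35.79°  ·
  (6,7): δ = 118.77°  ·
antipodal pairs: 5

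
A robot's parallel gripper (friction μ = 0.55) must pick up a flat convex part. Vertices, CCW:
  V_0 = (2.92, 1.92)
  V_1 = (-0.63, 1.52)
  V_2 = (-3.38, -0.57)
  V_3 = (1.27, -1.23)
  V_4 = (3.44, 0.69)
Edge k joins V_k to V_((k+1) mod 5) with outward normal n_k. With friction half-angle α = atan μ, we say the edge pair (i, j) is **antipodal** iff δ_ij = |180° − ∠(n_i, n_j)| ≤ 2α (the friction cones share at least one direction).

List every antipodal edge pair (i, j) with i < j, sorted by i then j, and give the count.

α = atan 0.55 = 28.81°;  2α = 57.62°
n_0 = (-0.1120, +0.9937)
n_1 = (-0.6051, +0.7962)
n_2 = (-0.1405, -0.9901)
n_3 = (+0.6626, -0.7489)
n_4 = (+0.9211, +0.3894)
  (0,1): δ = 149.19°  ·
  (0,2): δ = 14.51°  ✓
  (0,3): δ = 35.07°  ✓
  (0,4): δ = 106.49°  ·
  (1,2): δ = 45.31°  ✓
  (1,3): δ = 4.27°  ✓
  (1,4): δ = 75.68°  ·
  (2,3): δ = 130.42°  ·
  (2,4): δ = 59.00°  ·
  (3,4): δ = 108.59°  ·
antipodal pairs: 4

count = 4; pairs: (0,2), (0,3), (1,2), (1,3)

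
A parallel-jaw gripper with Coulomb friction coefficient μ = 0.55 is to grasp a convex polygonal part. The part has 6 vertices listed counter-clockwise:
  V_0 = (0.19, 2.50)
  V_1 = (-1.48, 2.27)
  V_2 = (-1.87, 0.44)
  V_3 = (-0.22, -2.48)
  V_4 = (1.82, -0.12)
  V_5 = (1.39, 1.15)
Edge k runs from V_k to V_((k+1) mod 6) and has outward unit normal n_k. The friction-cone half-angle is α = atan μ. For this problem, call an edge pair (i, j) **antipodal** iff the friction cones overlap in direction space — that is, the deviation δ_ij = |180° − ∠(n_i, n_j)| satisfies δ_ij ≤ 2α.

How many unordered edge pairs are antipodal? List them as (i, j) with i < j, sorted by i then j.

count = 6; pairs: (0,3), (1,3), (1,4), (1,5), (2,4), (2,5)

α = atan 0.55 = 28.81°;  2α = 57.62°
n_0 = (-0.1364, +0.9906)
n_1 = (-0.9780, +0.2084)
n_2 = (-0.8706, -0.4920)
n_3 = (+0.7565, -0.6540)
n_4 = (+0.9472, +0.3207)
n_5 = (+0.7474, +0.6644)
  (0,1): δ = 109.87°  ·
  (0,2): δ = 68.37°  ·
  (0,3): δ = 41.32°  ✓
  (0,4): δ = 100.86°  ·
  (0,5): δ = 123.79°  ·
  (1,2): δ = 138.50°  ·
  (1,3): δ = 28.81°  ✓
  (1,4): δ = 30.74°  ✓
  (1,5): δ = 53.66°  ✓
  (2,3): δ = 70.31°  ·
  (2,4): δ = 10.76°  ✓
  (2,5): δ = 12.16°  ✓
  (3,4): δ = 120.45°  ·
  (3,5): δ = 97.53°  ·
  (4,5): δ = 157.07°  ·
antipodal pairs: 6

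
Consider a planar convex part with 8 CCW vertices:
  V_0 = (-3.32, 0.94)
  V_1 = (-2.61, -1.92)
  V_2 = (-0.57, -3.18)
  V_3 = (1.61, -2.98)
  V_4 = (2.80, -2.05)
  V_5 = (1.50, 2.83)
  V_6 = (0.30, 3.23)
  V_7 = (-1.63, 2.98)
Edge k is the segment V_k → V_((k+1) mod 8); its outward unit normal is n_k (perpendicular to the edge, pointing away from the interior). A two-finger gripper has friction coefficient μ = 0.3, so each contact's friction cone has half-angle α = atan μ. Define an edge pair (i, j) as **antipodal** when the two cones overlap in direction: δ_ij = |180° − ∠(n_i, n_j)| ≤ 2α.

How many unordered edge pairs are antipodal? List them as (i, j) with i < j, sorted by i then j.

count = 6; pairs: (0,4), (1,5), (2,5), (2,6), (3,6), (3,7)

α = atan 0.3 = 16.70°;  2α = 33.40°
n_0 = (-0.9705, -0.2409)
n_1 = (-0.5255, -0.8508)
n_2 = (+0.0914, -0.9958)
n_3 = (+0.6158, -0.7879)
n_4 = (+0.9663, +0.2574)
n_5 = (+0.3162, +0.9487)
n_6 = (-0.1285, +0.9917)
n_7 = (-0.7701, +0.6380)
  (0,1): δ = 135.64°  ·
  (0,2): δ = 98.70°  ·
  (0,3): δ = 65.93°  ·
  (0,4): δ = 0.97°  ✓
  (0,5): δ = 57.62°  ·
  (0,6): δ = 83.44°  ·
  (0,7): δ = 126.42°  ·
  (1,2): δ = 143.06°  ·
  (1,3): δ = 110.29°  ·
  (1,4): δ = 43.38°  ·
  (1,5): δ = 13.27°  ✓
  (1,6): δ = 39.08°  ·
  (1,7): δ = 82.06°  ·
  (2,3): δ = 147.23°  ·
  (2,4): δ = 80.33°  ·
  (2,5): δ = 23.68°  ✓
  (2,6): δ = 2.14°  ✓
  (2,7): δ = 45.12°  ·
  (3,4): δ = 113.09°  ·
  (3,5): δ = 56.44°  ·
  (3,6): δ = 30.63°  ✓
  (3,7): δ = 12.35°  ✓
  (4,5): δ = 123.35°  ·
  (4,6): δ = 97.54°  ·
  (4,7): δ = 54.56°  ·
  (5,6): δ = 154.18°  ·
  (5,7): δ = 111.20°  ·
  (6,7): δ = 137.02°  ·
antipodal pairs: 6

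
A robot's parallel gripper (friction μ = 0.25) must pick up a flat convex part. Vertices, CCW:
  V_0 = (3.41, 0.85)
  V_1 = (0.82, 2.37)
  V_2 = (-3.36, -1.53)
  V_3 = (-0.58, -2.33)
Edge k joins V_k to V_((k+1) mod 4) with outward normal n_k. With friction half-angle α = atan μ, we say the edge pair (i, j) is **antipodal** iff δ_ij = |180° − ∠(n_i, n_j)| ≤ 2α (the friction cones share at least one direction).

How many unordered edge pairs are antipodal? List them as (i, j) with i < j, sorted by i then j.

α = atan 0.25 = 14.04°;  2α = 28.07°
n_0 = (+0.5061, +0.8624)
n_1 = (-0.6822, +0.7312)
n_2 = (-0.2765, -0.9610)
n_3 = (+0.6233, -0.7820)
  (0,1): δ = 106.58°  ·
  (0,2): δ = 14.35°  ✓
  (0,3): δ = 68.96°  ·
  (1,2): δ = 59.07°  ·
  (1,3): δ = 4.46°  ✓
  (2,3): δ = 125.39°  ·
antipodal pairs: 2

count = 2; pairs: (0,2), (1,3)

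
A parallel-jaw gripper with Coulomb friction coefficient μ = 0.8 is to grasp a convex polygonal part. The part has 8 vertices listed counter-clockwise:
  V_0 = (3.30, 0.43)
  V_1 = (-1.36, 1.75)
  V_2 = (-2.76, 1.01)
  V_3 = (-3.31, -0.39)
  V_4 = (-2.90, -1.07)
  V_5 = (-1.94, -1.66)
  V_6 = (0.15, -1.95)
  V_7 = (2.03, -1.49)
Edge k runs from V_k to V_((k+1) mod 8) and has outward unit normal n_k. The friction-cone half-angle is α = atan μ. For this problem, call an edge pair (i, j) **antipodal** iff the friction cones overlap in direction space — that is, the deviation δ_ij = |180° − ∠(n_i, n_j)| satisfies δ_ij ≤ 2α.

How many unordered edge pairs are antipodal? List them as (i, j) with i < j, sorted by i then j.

α = atan 0.8 = 38.66°;  2α = 77.32°
n_0 = (+0.2725, +0.9621)
n_1 = (-0.4673, +0.8841)
n_2 = (-0.9308, +0.3657)
n_3 = (-0.8564, -0.5163)
n_4 = (-0.5236, -0.8520)
n_5 = (-0.1374, -0.9905)
n_6 = (+0.2377, -0.9713)
n_7 = (+0.8340, -0.5517)
  (0,1): δ = 136.32°  ·
  (0,2): δ = 95.63°  ·
  (0,3): δ = 43.10°  ✓
  (0,4): δ = 15.76°  ✓
  (0,5): δ = 7.92°  ✓
  (0,6): δ = 29.56°  ✓
  (0,7): δ = 72.33°  ✓
  (1,2): δ = 139.31°  ·
  (1,3): δ = 86.77°  ·
  (1,4): δ = 59.43°  ✓
  (1,5): δ = 35.76°  ✓
  (1,6): δ = 14.11°  ✓
  (1,7): δ = 28.66°  ✓
  (2,3): δ = 127.46°  ·
  (2,4): δ = 100.13°  ·
  (2,5): δ = 76.45°  ✓
  (2,6): δ = 54.80°  ✓
  (2,7): δ = 12.04°  ✓
  (3,4): δ = 152.66°  ·
  (3,5): δ = 128.99°  ·
  (3,6): δ = 107.34°  ·
  (3,7): δ = 64.57°  ✓
  (4,5): δ = 156.33°  ·
  (4,6): δ = 134.68°  ·
  (4,7): δ = 91.91°  ·
  (5,6): δ = 158.35°  ·
  (5,7): δ = 115.58°  ·
  (6,7): δ = 137.23°  ·
antipodal pairs: 13

count = 13; pairs: (0,3), (0,4), (0,5), (0,6), (0,7), (1,4), (1,5), (1,6), (1,7), (2,5), (2,6), (2,7), (3,7)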